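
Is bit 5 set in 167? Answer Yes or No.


0b10100111, bit 5 = 1. Yes

Yes


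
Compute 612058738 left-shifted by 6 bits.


0b100100011110110100011001110010 << 6 = 0b100100011110110100011001110010000000 = 39171759232

39171759232


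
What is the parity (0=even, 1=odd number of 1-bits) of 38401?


0b1001011000000001 has 5 ones => parity 1

1


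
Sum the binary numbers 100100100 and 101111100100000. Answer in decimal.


100100100 + 101111100100000 = 110000001000100 = 24644

24644


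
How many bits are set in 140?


0b10001100 has 3 set bits

3


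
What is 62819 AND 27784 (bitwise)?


0b1111010101100011 & 0b110110010001000 = 0b110010000000000 = 25600

25600


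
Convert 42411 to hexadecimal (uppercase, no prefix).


42411 = A5AB hex

A5AB


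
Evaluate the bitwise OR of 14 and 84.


0b1110 | 0b1010100 = 0b1011110 = 94

94


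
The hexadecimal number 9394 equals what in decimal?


9394 hex = 37780 decimal

37780


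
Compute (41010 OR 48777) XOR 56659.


Step 1: 41010 | 48777 = 48827
Step 2: 48827 ^ 56659 = 25576

25576


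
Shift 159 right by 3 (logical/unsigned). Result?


0b10011111 >> 3 = 0b10011 = 19

19


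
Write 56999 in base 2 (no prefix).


56999 = 1101111010100111 in binary

1101111010100111


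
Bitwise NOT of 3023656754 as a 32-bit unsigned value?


~0b10110100001110010101011100110010 = 0b1001011110001101010100011001101 = 1271310541 (32-bit unsigned)

1271310541


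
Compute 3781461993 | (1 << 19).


3781461993 | (1 << 19) = 3781461993 | 524288 = 3781986281

3781986281


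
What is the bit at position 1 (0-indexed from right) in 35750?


0b1000101110100110, position 1 = 1

1


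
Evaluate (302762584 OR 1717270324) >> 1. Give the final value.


Step 1: 302762584 | 1717270324 = 1985740668
Step 2: 1985740668 >> 1 = 992870334

992870334


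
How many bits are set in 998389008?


0b111011100000100011010100010000 has 12 set bits

12


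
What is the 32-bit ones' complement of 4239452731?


4239452731 ^ 4294967295 = 55514564

55514564


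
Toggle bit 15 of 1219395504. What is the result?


1219395504 ^ (1 << 15) = 1219395504 ^ 32768 = 1219428272

1219428272


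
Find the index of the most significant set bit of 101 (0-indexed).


0b1100101. Highest set bit at position 6

6


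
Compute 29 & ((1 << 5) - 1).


29 & 31 = 29

29


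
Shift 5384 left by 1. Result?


0b1010100001000 << 1 = 0b10101000010000 = 10768

10768


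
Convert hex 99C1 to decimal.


99C1 hex = 39361 decimal

39361


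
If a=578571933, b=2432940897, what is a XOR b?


578571933 ^ 2432940897 = 3011507708

3011507708


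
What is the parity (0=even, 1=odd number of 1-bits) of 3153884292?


0b10111011111111000111010010000100 has 18 ones => parity 0

0


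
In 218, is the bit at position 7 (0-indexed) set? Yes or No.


0b11011010, bit 7 = 1. Yes

Yes


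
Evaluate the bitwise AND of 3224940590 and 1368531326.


0b11000000001110001011000000101110 & 0b1010001100100100010000101111110 = 0b1000000000100000010000000101110 = 1074798638

1074798638


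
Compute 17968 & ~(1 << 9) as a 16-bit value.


17968 & ~(1 << 9) = 17456

17456


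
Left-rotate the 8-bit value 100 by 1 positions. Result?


Rotate 0b1100100 left by 1 (8-bit) = 0b11001000 = 200

200


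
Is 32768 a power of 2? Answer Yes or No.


0b1000000000000000. Only one bit set => Yes

Yes


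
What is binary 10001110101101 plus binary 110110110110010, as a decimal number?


10001110101101 + 110110110110010 = 1001000101011111 = 37215

37215


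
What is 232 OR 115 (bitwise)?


0b11101000 | 0b1110011 = 0b11111011 = 251

251


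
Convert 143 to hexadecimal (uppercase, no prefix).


143 = 8F hex

8F


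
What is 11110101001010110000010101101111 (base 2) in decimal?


11110101001010110000010101101111 in decimal = 4113237359

4113237359


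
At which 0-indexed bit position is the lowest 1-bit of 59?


0b111011. Lowest set bit at position 0

0


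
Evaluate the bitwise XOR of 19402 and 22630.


0b100101111001010 ^ 0b101100001100110 = 0b1001110101100 = 5036

5036


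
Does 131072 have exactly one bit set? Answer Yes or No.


0b100000000000000000. Only one bit set => Yes

Yes


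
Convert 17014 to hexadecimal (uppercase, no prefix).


17014 = 4276 hex

4276


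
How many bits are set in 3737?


0b111010011001 has 7 set bits

7


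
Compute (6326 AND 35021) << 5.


Step 1: 6326 & 35021 = 2180
Step 2: 2180 << 5 = 69760

69760


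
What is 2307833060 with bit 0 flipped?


2307833060 ^ (1 << 0) = 2307833060 ^ 1 = 2307833061

2307833061


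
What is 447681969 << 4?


0b11010101011110001010110110001 << 4 = 0b110101010111100010101101100010000 = 7162911504

7162911504


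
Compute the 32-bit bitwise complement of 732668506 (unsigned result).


~0b101011101010111010001001011010 = 0b11010100010101000101110110100101 = 3562298789 (32-bit unsigned)

3562298789


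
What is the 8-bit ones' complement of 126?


126 ^ 255 = 129

129


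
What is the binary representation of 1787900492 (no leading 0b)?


1787900492 = 1101010100100010011001001001100 in binary

1101010100100010011001001001100


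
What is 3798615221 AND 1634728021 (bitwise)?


0b11100010011010100100010010110101 & 0b1100001011011111111100001010101 = 0b1100000011010100100000000010101 = 1617575957

1617575957


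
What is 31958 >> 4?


0b111110011010110 >> 4 = 0b11111001101 = 1997

1997


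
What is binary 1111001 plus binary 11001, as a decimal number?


1111001 + 11001 = 10010010 = 146

146


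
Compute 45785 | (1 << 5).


45785 | (1 << 5) = 45785 | 32 = 45817

45817


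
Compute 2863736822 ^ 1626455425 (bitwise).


0b10101010101100010010011111110110 ^ 0b1100000111100011011110110000001 = 0b11001010010000001001101001110111 = 3393231479

3393231479


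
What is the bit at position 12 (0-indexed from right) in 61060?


0b1110111010000100, position 12 = 0

0


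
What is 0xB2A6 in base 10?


B2A6 hex = 45734 decimal

45734


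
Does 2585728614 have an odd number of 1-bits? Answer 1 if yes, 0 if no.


0b10011010000111110001011001100110 has 16 ones => parity 0

0


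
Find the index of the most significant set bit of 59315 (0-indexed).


0b1110011110110011. Highest set bit at position 15

15


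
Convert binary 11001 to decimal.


11001 in decimal = 25

25


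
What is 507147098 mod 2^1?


507147098 & 1 = 0

0


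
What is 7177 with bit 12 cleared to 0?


7177 & ~(1 << 12) = 3081

3081


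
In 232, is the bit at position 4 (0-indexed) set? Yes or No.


0b11101000, bit 4 = 0. No

No


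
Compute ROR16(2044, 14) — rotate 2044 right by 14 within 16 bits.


Rotate 0b11111111100 right by 14 (16-bit) = 0b1111111110000 = 8176

8176


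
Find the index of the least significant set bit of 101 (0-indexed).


0b1100101. Lowest set bit at position 0

0


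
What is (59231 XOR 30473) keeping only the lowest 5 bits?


Step 1: 59231 ^ 30473 = 36950
Step 2: 36950 & 31 = 22

22


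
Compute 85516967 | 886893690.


0b101000110001110001010100111 | 0b110100110111001110110001111010 = 0b110101110111001110111011111111 = 903671551

903671551


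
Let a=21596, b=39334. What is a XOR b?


21596 ^ 39334 = 52730

52730


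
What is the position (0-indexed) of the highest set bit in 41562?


0b1010001001011010. Highest set bit at position 15

15


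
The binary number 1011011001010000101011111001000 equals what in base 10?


1011011001010000101011111001000 in decimal = 1529370568

1529370568


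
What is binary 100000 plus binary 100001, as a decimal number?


100000 + 100001 = 1000001 = 65

65


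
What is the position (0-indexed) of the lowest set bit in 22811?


0b101100100011011. Lowest set bit at position 0

0


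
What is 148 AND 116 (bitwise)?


0b10010100 & 0b1110100 = 0b10100 = 20

20


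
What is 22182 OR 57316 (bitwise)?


0b101011010100110 | 0b1101111111100100 = 0b1101111111100110 = 57318

57318


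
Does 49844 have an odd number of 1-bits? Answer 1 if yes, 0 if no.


0b1100001010110100 has 7 ones => parity 1

1


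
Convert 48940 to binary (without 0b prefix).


48940 = 1011111100101100 in binary

1011111100101100


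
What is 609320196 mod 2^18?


609320196 & 262143 = 97540

97540


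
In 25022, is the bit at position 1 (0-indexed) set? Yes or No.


0b110000110111110, bit 1 = 1. Yes

Yes


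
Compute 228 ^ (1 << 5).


228 ^ (1 << 5) = 228 ^ 32 = 196

196


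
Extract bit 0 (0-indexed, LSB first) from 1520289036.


0b1011010100111011100010100001100, position 0 = 0

0


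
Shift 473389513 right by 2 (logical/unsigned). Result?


0b11100001101110101100111001001 >> 2 = 0b111000011011101011001110010 = 118347378

118347378


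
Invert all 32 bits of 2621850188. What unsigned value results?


2621850188 ^ 4294967295 = 1673117107

1673117107


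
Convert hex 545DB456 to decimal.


545DB456 hex = 1415427158 decimal

1415427158


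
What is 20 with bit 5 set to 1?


20 | (1 << 5) = 20 | 32 = 52

52


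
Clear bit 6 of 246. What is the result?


246 & ~(1 << 6) = 182

182


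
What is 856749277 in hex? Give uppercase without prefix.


856749277 = 3310F4DD hex

3310F4DD


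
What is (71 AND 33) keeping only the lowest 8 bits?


Step 1: 71 & 33 = 1
Step 2: 1 & 255 = 1

1


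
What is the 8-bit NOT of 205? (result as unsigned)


~0b11001101 = 0b110010 = 50 (8-bit unsigned)

50


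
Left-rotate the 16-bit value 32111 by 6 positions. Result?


Rotate 0b111110101101111 left by 6 (16-bit) = 0b101101111011111 = 23519

23519


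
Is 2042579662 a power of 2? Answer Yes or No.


0b1111001101111110100101011001110. Multiple bits set => No

No


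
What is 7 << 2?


0b111 << 2 = 0b11100 = 28

28


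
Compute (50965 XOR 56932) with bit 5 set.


Step 1: 50965 ^ 56932 = 6513
Step 2: 6513 | (1 << 5) = 6513 | 32 = 6513

6513


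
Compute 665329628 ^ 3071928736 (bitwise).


0b100111101010000001111111011100 ^ 0b10110111000110011110100110100000 = 0b10010000101100011111011001111100 = 2427582076

2427582076


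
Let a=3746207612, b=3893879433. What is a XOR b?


3746207612 ^ 3893879433 = 928871925

928871925


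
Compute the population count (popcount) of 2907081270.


0b10101101010001101000101000110110 has 15 set bits

15


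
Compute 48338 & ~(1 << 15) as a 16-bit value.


48338 & ~(1 << 15) = 15570

15570


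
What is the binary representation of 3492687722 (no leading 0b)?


3492687722 = 11010000001011100010111101101010 in binary

11010000001011100010111101101010


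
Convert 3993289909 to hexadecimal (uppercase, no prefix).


3993289909 = EE04C4B5 hex

EE04C4B5


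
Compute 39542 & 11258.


0b1001101001110110 & 0b10101111111010 = 0b101001110010 = 2674

2674


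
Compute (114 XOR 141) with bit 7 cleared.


Step 1: 114 ^ 141 = 255
Step 2: 255 & ~(1 << 7) = 127

127


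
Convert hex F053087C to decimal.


F053087C hex = 4031973500 decimal

4031973500


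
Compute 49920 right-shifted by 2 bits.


0b1100001100000000 >> 2 = 0b11000011000000 = 12480

12480


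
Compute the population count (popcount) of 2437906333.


0b10010001010011110111111110011101 has 20 set bits

20


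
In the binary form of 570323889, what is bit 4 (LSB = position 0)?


0b100001111111100111001110110001, position 4 = 1

1


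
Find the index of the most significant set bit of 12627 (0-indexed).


0b11000101010011. Highest set bit at position 13

13


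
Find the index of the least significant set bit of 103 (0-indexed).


0b1100111. Lowest set bit at position 0

0


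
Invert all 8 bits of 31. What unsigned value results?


31 ^ 255 = 224

224


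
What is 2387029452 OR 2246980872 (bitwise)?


0b10001110010001110010110111001100 | 0b10000101111011100011010100001000 = 0b10001111111011110011110111001100 = 2414820812

2414820812


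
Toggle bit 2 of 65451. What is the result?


65451 ^ (1 << 2) = 65451 ^ 4 = 65455

65455


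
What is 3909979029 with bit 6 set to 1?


3909979029 | (1 << 6) = 3909979029 | 64 = 3909979093

3909979093


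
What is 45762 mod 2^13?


45762 & 8191 = 4802

4802


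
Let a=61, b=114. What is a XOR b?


61 ^ 114 = 79

79


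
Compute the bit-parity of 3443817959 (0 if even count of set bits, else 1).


0b11001101010001000111110111100111 has 19 ones => parity 1

1


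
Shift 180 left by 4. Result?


0b10110100 << 4 = 0b101101000000 = 2880

2880


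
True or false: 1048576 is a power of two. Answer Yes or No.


0b100000000000000000000. Only one bit set => Yes

Yes


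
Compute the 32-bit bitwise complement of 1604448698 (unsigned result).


~0b1011111101000011111000110111010 = 0b10100000010111100000111001000101 = 2690518597 (32-bit unsigned)

2690518597


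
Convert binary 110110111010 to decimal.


110110111010 in decimal = 3514

3514


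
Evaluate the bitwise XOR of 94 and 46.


0b1011110 ^ 0b101110 = 0b1110000 = 112

112


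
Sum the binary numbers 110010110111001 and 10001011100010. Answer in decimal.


110010110111001 + 10001011100010 = 1000100010011011 = 34971

34971


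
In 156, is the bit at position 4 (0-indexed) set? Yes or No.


0b10011100, bit 4 = 1. Yes

Yes


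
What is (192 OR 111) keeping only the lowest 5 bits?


Step 1: 192 | 111 = 239
Step 2: 239 & 31 = 15

15


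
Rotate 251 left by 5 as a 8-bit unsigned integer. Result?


Rotate 0b11111011 left by 5 (8-bit) = 0b1111111 = 127

127


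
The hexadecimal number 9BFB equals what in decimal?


9BFB hex = 39931 decimal

39931


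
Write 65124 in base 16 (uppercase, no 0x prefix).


65124 = FE64 hex

FE64


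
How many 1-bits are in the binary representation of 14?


0b1110 has 3 set bits

3


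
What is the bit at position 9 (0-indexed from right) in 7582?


0b1110110011110, position 9 = 0

0


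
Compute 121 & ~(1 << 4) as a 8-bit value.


121 & ~(1 << 4) = 105

105


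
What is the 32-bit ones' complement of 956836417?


956836417 ^ 4294967295 = 3338130878

3338130878


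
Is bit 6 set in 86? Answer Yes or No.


0b1010110, bit 6 = 1. Yes

Yes


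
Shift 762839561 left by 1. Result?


0b101101011110000000001000001001 << 1 = 0b1011010111100000000010000010010 = 1525679122

1525679122


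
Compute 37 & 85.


0b100101 & 0b1010101 = 0b101 = 5

5


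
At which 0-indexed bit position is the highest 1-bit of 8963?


0b10001100000011. Highest set bit at position 13

13


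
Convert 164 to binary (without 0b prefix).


164 = 10100100 in binary

10100100


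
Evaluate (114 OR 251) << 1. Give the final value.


Step 1: 114 | 251 = 251
Step 2: 251 << 1 = 502

502


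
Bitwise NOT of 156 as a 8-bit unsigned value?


~0b10011100 = 0b1100011 = 99 (8-bit unsigned)

99


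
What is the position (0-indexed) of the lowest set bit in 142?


0b10001110. Lowest set bit at position 1

1


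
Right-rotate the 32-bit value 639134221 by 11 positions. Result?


Rotate 0b100110000110000110101000001101 right by 11 (32-bit) = 0b1000001101001001100001100001101 = 1101316877

1101316877


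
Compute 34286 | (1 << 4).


34286 | (1 << 4) = 34286 | 16 = 34302

34302


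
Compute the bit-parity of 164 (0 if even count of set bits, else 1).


0b10100100 has 3 ones => parity 1

1


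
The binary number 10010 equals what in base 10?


10010 in decimal = 18

18


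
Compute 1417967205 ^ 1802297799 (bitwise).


0b1010100100001000111011001100101 ^ 0b1101011011011001110000111000111 = 0b111111111010001001011110100010 = 1072207778

1072207778


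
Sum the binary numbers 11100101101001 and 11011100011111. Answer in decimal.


11100101101001 + 11011100011111 = 111000010001000 = 28808

28808


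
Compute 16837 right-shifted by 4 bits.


0b100000111000101 >> 4 = 0b10000011100 = 1052

1052


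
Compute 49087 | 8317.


0b1011111110111111 | 0b10000001111101 = 0b1011111111111111 = 49151

49151


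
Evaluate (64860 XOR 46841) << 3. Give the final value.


Step 1: 64860 ^ 46841 = 19365
Step 2: 19365 << 3 = 154920

154920


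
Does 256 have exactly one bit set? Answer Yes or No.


0b100000000. Only one bit set => Yes

Yes


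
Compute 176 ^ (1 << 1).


176 ^ (1 << 1) = 176 ^ 2 = 178

178


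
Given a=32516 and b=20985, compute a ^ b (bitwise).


32516 ^ 20985 = 12029

12029


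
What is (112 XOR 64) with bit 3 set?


Step 1: 112 ^ 64 = 48
Step 2: 48 | (1 << 3) = 48 | 8 = 56

56


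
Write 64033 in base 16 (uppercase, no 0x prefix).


64033 = FA21 hex

FA21


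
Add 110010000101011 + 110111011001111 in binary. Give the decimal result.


110010000101011 + 110111011001111 = 1101001011111010 = 54010

54010


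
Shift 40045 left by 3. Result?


0b1001110001101101 << 3 = 0b1001110001101101000 = 320360

320360


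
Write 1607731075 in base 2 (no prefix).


1607731075 = 1011111110101000000011110000011 in binary

1011111110101000000011110000011


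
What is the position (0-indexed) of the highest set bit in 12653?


0b11000101101101. Highest set bit at position 13

13


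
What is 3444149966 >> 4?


0b11001101010010011000111011001110 >> 4 = 0b1100110101001001100011101100 = 215259372

215259372


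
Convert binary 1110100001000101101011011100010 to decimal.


1110100001000101101011011100010 in decimal = 1948440290

1948440290


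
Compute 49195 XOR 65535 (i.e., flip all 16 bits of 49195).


49195 ^ 65535 = 16340

16340


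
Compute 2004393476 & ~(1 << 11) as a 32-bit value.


2004393476 & ~(1 << 11) = 2004391428

2004391428


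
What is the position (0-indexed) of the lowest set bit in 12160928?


0b101110011000111110100000. Lowest set bit at position 5

5


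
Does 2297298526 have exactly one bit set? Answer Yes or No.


0b10001000111011011111111001011110. Multiple bits set => No

No


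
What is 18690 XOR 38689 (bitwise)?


0b100100100000010 ^ 0b1001011100100001 = 0b1101111000100011 = 56867

56867


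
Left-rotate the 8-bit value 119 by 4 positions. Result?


Rotate 0b1110111 left by 4 (8-bit) = 0b1110111 = 119

119


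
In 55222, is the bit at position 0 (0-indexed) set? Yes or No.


0b1101011110110110, bit 0 = 0. No

No


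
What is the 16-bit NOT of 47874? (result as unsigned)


~0b1011101100000010 = 0b100010011111101 = 17661 (16-bit unsigned)

17661


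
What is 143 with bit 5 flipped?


143 ^ (1 << 5) = 143 ^ 32 = 175

175


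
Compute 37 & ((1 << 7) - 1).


37 & 127 = 37

37


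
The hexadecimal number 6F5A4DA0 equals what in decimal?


6F5A4DA0 hex = 1868189088 decimal

1868189088


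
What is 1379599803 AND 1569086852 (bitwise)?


0b1010010001110110000010110111011 & 0b1011101100001100101110110000100 = 0b1010000000000100000010110000000 = 1342309760

1342309760


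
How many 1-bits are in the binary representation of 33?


0b100001 has 2 set bits

2


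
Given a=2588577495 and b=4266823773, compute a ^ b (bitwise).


2588577495 ^ 4266823773 = 1679302282

1679302282


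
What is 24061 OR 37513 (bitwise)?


0b101110111111101 | 0b1001001010001001 = 0b1101111111111101 = 57341

57341


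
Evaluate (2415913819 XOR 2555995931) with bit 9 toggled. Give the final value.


Step 1: 2415913819 ^ 2555995931 = 396790848
Step 2: 396790848 ^ (1 << 9) = 396790848 ^ 512 = 396791360

396791360


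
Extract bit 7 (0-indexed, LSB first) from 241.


0b11110001, position 7 = 1

1


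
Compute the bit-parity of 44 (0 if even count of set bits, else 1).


0b101100 has 3 ones => parity 1

1


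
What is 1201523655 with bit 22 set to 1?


1201523655 | (1 << 22) = 1201523655 | 4194304 = 1205717959

1205717959


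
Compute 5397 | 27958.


0b1010100010101 | 0b110110100110110 = 0b111110100110111 = 32055

32055


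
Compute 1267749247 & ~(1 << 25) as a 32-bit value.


1267749247 & ~(1 << 25) = 1234194815

1234194815


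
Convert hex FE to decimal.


FE hex = 254 decimal

254


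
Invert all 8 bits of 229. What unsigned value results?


229 ^ 255 = 26

26


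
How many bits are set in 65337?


0b1111111100111001 has 12 set bits

12


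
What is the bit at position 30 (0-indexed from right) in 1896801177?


0b1110001000011101110001110011001, position 30 = 1

1


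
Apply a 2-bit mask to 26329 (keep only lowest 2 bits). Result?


26329 & 3 = 1

1


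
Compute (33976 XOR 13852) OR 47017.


Step 1: 33976 ^ 13852 = 45732
Step 2: 45732 | 47017 = 47021

47021


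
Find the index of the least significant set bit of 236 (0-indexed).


0b11101100. Lowest set bit at position 2

2


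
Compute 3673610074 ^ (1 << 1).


3673610074 ^ (1 << 1) = 3673610074 ^ 2 = 3673610072

3673610072


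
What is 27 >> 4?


0b11011 >> 4 = 0b1 = 1

1


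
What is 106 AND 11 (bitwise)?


0b1101010 & 0b1011 = 0b1010 = 10

10


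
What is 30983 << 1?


0b111100100000111 << 1 = 0b1111001000001110 = 61966

61966


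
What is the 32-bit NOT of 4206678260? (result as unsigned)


~0b11111010101111001101000011110100 = 0b101010000110010111100001011 = 88289035 (32-bit unsigned)

88289035


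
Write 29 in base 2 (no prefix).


29 = 11101 in binary

11101


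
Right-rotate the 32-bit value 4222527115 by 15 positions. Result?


Rotate 0b11111011101011101010011010001011 right by 15 (32-bit) = 0b1001101000101111111011101011101 = 1293416285

1293416285


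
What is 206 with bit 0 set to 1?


206 | (1 << 0) = 206 | 1 = 207

207


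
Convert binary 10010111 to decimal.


10010111 in decimal = 151

151


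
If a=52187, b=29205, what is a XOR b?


52187 ^ 29205 = 47566

47566


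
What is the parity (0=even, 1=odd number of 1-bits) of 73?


0b1001001 has 3 ones => parity 1

1


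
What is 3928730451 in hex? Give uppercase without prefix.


3928730451 = EA2BAB53 hex

EA2BAB53


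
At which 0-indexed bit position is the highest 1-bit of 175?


0b10101111. Highest set bit at position 7

7


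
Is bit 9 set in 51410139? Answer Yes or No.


0b11000100000111010011011011, bit 9 = 0. No

No


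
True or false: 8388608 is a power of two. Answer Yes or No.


0b100000000000000000000000. Only one bit set => Yes

Yes


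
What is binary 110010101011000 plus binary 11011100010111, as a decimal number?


110010101011000 + 11011100010111 = 1001110001101111 = 40047

40047


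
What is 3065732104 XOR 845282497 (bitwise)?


0b10110110101110110101110000001000 ^ 0b110010011000011111110011000001 = 0b10000100110110101010000011001001 = 2228920521

2228920521


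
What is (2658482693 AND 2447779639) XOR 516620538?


Step 1: 2658482693 & 2447779639 = 2422481413
Step 2: 2422481413 ^ 516620538 = 2393842431

2393842431


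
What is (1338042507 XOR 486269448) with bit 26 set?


Step 1: 1338042507 ^ 486269448 = 1396378243
Step 2: 1396378243 | (1 << 26) = 1396378243 | 67108864 = 1463487107

1463487107


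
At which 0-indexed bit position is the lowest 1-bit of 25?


0b11001. Lowest set bit at position 0

0


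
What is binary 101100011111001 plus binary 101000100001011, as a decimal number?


101100011111001 + 101000100001011 = 1010101000000100 = 43524

43524


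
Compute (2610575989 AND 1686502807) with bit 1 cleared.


Step 1: 2610575989 & 1686502807 = 8402965
Step 2: 8402965 & ~(1 << 1) = 8402965

8402965


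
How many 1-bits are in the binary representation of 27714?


0b110110001000010 has 6 set bits

6


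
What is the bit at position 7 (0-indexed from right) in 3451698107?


0b11001101101111001011101110111011, position 7 = 1

1


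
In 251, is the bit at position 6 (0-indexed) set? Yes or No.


0b11111011, bit 6 = 1. Yes

Yes


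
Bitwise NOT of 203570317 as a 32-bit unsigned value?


~0b1100001000100011110010001101 = 0b11110011110111011100001101110010 = 4091396978 (32-bit unsigned)

4091396978


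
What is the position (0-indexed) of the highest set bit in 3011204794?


0b10110011011110110101011010111010. Highest set bit at position 31

31


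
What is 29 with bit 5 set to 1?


29 | (1 << 5) = 29 | 32 = 61

61


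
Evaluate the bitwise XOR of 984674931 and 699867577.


0b111010101100001111001001110011 ^ 0b101001101101110010000110111001 = 0b10011000001111101001111001010 = 319280074

319280074


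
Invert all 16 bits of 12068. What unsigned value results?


12068 ^ 65535 = 53467

53467


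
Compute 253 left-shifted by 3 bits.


0b11111101 << 3 = 0b11111101000 = 2024

2024


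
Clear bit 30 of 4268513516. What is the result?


4268513516 & ~(1 << 30) = 3194771692

3194771692


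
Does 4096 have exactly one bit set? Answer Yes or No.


0b1000000000000. Only one bit set => Yes

Yes


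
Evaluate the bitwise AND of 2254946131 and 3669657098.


0b10000110011001111011111101010011 & 0b11011010101110101000011000001010 = 0b10000010001000101000011000000010 = 2183300610

2183300610


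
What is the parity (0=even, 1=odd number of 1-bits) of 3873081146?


0b11100110110110101000011100111010 has 18 ones => parity 0

0


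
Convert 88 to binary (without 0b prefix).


88 = 1011000 in binary

1011000


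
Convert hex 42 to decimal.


42 hex = 66 decimal

66


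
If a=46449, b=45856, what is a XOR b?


46449 ^ 45856 = 1617

1617


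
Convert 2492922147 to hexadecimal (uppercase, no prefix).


2492922147 = 9496F923 hex

9496F923


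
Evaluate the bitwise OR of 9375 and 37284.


0b10010010011111 | 0b1001000110100100 = 0b1011010110111111 = 46527

46527


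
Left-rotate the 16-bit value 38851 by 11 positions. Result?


Rotate 0b1001011111000011 left by 11 (16-bit) = 0b1110010111110 = 7358

7358


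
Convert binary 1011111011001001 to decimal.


1011111011001001 in decimal = 48841

48841


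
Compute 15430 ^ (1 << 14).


15430 ^ (1 << 14) = 15430 ^ 16384 = 31814

31814


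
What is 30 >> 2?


0b11110 >> 2 = 0b111 = 7

7


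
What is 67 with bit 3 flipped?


67 ^ (1 << 3) = 67 ^ 8 = 75

75


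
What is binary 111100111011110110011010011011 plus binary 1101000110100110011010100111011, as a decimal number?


111100111011110110011010011011 + 1101000110100110011010100111011 = 10100101110000101001101111010110 = 2780994518

2780994518


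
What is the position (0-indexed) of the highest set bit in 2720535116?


0b10100010001010000001001001001100. Highest set bit at position 31

31


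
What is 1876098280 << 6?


0b1101111110100101111110011101000 << 6 = 0b1101111110100101111110011101000000000 = 120070289920

120070289920


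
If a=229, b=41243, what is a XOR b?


229 ^ 41243 = 41470

41470


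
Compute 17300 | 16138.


0b100001110010100 | 0b11111100001010 = 0b111111110011110 = 32670

32670


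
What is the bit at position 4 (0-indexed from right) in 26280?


0b110011010101000, position 4 = 0

0


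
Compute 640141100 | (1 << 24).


640141100 | (1 << 24) = 640141100 | 16777216 = 656918316

656918316


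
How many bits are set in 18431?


0b100011111111111 has 12 set bits

12


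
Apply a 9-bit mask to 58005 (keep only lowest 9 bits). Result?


58005 & 511 = 149

149


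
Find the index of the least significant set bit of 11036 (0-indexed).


0b10101100011100. Lowest set bit at position 2

2


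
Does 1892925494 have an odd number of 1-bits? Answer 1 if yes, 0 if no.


0b1110000110100111100000000110110 has 14 ones => parity 0

0


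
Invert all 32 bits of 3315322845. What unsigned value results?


3315322845 ^ 4294967295 = 979644450

979644450


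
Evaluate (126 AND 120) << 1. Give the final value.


Step 1: 126 & 120 = 120
Step 2: 120 << 1 = 240

240


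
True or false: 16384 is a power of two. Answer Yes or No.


0b100000000000000. Only one bit set => Yes

Yes


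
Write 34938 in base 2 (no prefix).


34938 = 1000100001111010 in binary

1000100001111010


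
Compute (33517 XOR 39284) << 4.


Step 1: 33517 ^ 39284 = 7065
Step 2: 7065 << 4 = 113040

113040


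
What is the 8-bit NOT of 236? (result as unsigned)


~0b11101100 = 0b10011 = 19 (8-bit unsigned)

19


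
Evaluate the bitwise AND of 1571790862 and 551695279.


0b1011101101011111010000000001110 & 0b100000111000100011001110101111 = 0b101000100010000000001110 = 10625038

10625038


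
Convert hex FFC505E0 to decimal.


FFC505E0 hex = 4291102176 decimal

4291102176


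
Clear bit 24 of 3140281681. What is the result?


3140281681 & ~(1 << 24) = 3123504465

3123504465


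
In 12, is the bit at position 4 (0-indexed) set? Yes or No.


0b1100, bit 4 = 0. No

No


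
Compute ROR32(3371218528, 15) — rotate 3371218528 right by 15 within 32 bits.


Rotate 0b11001000111100001011011001100000 right by 15 (32-bit) = 0b1101100110000011001000111100001 = 1824625121

1824625121


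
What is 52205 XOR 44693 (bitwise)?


0b1100101111101101 ^ 0b1010111010010101 = 0b110010101111000 = 25976

25976


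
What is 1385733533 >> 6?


0b1010010100110001001110110011101 >> 6 = 0b1010010100110001001110110 = 21652086

21652086


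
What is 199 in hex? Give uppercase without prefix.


199 = C7 hex

C7


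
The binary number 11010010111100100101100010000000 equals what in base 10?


11010010111100100101100010000000 in decimal = 3539097728

3539097728


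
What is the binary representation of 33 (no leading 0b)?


33 = 100001 in binary

100001


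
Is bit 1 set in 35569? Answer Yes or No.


0b1000101011110001, bit 1 = 0. No

No


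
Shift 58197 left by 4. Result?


0b1110001101010101 << 4 = 0b11100011010101010000 = 931152

931152


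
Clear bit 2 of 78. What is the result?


78 & ~(1 << 2) = 74

74


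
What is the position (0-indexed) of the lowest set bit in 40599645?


0b10011010111000000001011101. Lowest set bit at position 0

0


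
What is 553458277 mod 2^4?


553458277 & 15 = 5

5


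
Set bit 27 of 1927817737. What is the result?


1927817737 | (1 << 27) = 1927817737 | 134217728 = 2062035465

2062035465


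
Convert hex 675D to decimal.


675D hex = 26461 decimal

26461


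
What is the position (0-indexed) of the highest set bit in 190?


0b10111110. Highest set bit at position 7

7


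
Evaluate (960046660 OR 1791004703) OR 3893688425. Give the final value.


Step 1: 960046660 | 1791004703 = 2079962719
Step 2: 2079962719 | 3893688425 = 4227726975

4227726975


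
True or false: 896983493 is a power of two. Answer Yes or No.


0b110101011101101110000111000101. Multiple bits set => No

No


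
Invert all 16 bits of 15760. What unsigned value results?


15760 ^ 65535 = 49775

49775


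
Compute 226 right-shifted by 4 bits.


0b11100010 >> 4 = 0b1110 = 14

14


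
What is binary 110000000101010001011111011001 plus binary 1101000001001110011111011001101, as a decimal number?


110000000101010001011111011001 + 1101000001001110011111011001101 = 10011000001111000101011010100110 = 2554091174

2554091174


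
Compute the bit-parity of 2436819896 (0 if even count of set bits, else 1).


0b10010001001111101110101110111000 has 18 ones => parity 0

0


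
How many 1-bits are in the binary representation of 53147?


0b1100111110011011 has 11 set bits

11


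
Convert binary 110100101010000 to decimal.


110100101010000 in decimal = 26960

26960


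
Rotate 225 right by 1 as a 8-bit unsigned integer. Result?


Rotate 0b11100001 right by 1 (8-bit) = 0b11110000 = 240

240


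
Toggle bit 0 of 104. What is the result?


104 ^ (1 << 0) = 104 ^ 1 = 105

105


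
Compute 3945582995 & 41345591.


0b11101011001011001101000110010011 & 0b10011101101110001000110111 = 0b10001001001100000000010011 = 35962899

35962899


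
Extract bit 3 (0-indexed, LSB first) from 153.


0b10011001, position 3 = 1

1


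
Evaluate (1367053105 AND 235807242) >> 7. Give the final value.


Step 1: 1367053105 & 235807242 = 655872
Step 2: 655872 >> 7 = 5124

5124


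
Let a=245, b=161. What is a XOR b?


245 ^ 161 = 84

84


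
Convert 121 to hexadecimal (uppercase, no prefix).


121 = 79 hex

79


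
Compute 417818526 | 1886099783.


0b11000111001110110011110011110 | 0b1110000011010111001100101000111 = 0b1111000111011111111111111011111 = 2028994527

2028994527


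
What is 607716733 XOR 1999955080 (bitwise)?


0b100100001110010000010101111101 ^ 0b1110111001101001110010010001000 = 0b1010011000011011110000111110101 = 1393418741

1393418741


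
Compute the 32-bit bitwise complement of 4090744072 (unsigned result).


~0b11110011110100111100110100001000 = 0b1100001011000011001011110111 = 204223223 (32-bit unsigned)

204223223


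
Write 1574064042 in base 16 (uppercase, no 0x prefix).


1574064042 = 5DD24FAA hex

5DD24FAA


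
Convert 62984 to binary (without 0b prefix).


62984 = 1111011000001000 in binary

1111011000001000


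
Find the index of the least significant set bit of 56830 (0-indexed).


0b1101110111111110. Lowest set bit at position 1

1


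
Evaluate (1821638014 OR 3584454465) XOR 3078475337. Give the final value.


Step 1: 1821638014 | 3584454465 = 4256694143
Step 2: 4256694143 ^ 3078475337 = 1254764854

1254764854


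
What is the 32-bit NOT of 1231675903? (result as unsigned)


~0b1001001011010011110000111111111 = 0b10110110100101100001111000000000 = 3063291392 (32-bit unsigned)

3063291392


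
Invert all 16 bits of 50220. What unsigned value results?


50220 ^ 65535 = 15315

15315


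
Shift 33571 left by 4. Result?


0b1000001100100011 << 4 = 0b10000011001000110000 = 537136

537136


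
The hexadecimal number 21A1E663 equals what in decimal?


21A1E663 hex = 564258403 decimal

564258403


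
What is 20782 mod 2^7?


20782 & 127 = 46

46


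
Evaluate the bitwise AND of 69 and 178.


0b1000101 & 0b10110010 = 0b0 = 0

0


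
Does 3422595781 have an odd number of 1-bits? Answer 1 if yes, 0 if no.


0b11001100000000001010101011000101 has 12 ones => parity 0

0


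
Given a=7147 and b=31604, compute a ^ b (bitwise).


7147 ^ 31604 = 24735

24735


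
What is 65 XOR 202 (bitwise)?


0b1000001 ^ 0b11001010 = 0b10001011 = 139

139


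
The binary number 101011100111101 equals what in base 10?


101011100111101 in decimal = 22333

22333


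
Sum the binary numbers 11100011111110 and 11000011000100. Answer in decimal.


11100011111110 + 11000011000100 = 110100111000010 = 27074

27074


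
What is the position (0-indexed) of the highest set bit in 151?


0b10010111. Highest set bit at position 7

7


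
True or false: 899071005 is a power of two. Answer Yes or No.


0b110101100101101011110000011101. Multiple bits set => No

No


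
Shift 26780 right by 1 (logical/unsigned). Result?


0b110100010011100 >> 1 = 0b11010001001110 = 13390

13390


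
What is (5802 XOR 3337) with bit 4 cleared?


Step 1: 5802 ^ 3337 = 7075
Step 2: 7075 & ~(1 << 4) = 7075

7075


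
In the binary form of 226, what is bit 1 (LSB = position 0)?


0b11100010, position 1 = 1

1


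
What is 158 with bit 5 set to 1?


158 | (1 << 5) = 158 | 32 = 190

190


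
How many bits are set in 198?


0b11000110 has 4 set bits

4


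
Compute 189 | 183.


0b10111101 | 0b10110111 = 0b10111111 = 191

191


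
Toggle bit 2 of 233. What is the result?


233 ^ (1 << 2) = 233 ^ 4 = 237

237


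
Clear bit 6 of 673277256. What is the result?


673277256 & ~(1 << 6) = 673277192

673277192


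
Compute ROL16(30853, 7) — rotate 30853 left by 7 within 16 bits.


Rotate 0b111100010000101 left by 7 (16-bit) = 0b100001010111100 = 17084

17084


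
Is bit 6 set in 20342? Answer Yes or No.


0b100111101110110, bit 6 = 1. Yes

Yes


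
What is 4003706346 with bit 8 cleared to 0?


4003706346 & ~(1 << 8) = 4003706090

4003706090


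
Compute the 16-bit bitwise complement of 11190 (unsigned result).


~0b10101110110110 = 0b1101010001001001 = 54345 (16-bit unsigned)

54345


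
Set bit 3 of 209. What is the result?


209 | (1 << 3) = 209 | 8 = 217

217


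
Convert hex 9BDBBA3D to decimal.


9BDBBA3D hex = 2614868541 decimal

2614868541


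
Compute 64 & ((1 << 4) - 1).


64 & 15 = 0

0


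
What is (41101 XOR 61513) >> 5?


Step 1: 41101 ^ 61513 = 20676
Step 2: 20676 >> 5 = 646

646


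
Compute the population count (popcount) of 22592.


0b101100001000000 has 4 set bits

4


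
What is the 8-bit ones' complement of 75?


75 ^ 255 = 180

180


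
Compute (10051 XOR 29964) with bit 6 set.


Step 1: 10051 ^ 29964 = 21071
Step 2: 21071 | (1 << 6) = 21071 | 64 = 21071

21071


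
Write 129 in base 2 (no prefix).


129 = 10000001 in binary

10000001


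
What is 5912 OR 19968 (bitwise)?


0b1011100011000 | 0b100111000000000 = 0b101111100011000 = 24344

24344


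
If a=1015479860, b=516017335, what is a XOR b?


1015479860 ^ 516017335 = 575091331

575091331


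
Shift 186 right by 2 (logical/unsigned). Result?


0b10111010 >> 2 = 0b101110 = 46

46


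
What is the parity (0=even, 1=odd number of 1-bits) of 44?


0b101100 has 3 ones => parity 1

1


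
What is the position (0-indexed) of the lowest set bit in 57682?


0b1110000101010010. Lowest set bit at position 1

1


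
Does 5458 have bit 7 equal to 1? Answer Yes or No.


0b1010101010010, bit 7 = 0. No

No


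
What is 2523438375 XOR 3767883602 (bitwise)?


0b10010110011010001001110100100111 ^ 0b11100000100101010101011101010010 = 0b1110110111111011100101001110101 = 1996343925

1996343925


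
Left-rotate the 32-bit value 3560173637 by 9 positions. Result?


Rotate 0b11010100001100111111000001000101 left by 9 (32-bit) = 0b1100111111000001000101110101000 = 1742769064

1742769064


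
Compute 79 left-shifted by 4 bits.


0b1001111 << 4 = 0b10011110000 = 1264

1264


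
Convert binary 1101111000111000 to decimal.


1101111000111000 in decimal = 56888

56888


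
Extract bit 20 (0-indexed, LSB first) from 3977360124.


0b11101101000100011011001011111100, position 20 = 1

1


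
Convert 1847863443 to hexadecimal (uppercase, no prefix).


1847863443 = 6E242893 hex

6E242893


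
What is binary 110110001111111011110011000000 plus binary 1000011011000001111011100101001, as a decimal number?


110110001111111011110011000000 + 1000011011000001111011100101001 = 1111001101000001011001111101001 = 2040574953

2040574953


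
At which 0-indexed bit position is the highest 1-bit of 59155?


0b1110011100010011. Highest set bit at position 15

15
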